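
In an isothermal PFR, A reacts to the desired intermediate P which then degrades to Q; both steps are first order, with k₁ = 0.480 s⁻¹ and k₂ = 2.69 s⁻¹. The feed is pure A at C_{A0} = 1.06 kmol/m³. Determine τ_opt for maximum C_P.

0.780 s

Setting dC_P/dτ = 0 gives τ_opt = ln(k₂/k₁)/(k₂−k₁).
= ln(2.69/0.480)/(2.69−0.480) = ln(5.604)/2.210 = 1.724/2.210 = 0.780 s.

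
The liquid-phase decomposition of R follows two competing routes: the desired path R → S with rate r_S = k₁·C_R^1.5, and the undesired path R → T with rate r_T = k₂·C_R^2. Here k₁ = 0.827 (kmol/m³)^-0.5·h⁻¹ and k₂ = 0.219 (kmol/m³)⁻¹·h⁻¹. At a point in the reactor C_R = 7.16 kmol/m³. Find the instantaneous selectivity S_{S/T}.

1.41

S_{S/T} = r_S/r_T = (k₁·C_R^1.5)/(k₂·C_R^2) = (k₁/k₂)·C_R^-0.5.
= (0.827×7.160^1.5) / (0.219×7.160^2) = 15.84/11.23 = 1.41.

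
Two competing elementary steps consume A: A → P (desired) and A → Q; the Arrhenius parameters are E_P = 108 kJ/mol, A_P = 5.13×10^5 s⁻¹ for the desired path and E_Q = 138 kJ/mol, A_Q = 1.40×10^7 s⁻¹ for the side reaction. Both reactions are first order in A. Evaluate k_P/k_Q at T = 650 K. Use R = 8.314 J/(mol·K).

9.44

With equal orders, S_{P/Q} = k_P/k_Q = (A_P/A_Q)·exp[(E_Q−E_P)/(RT)].
(E_Q−E_P)/(RT) = (138−108)×10³/(8.314×650) = 30000/5404 = 5.551.
k_P/k_Q = (5.13×10^5/1.40×10^7)·exp(5.551) = 0.03664 × 257.6 = 9.44.
Since E_P < E_Q, lowering the temperature improves selectivity toward P.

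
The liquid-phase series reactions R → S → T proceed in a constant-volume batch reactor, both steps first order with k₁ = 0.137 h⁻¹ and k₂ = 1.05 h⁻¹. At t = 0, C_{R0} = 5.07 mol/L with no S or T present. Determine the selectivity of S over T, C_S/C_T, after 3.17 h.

Solving the coupled first-order balances gives C_S(t) = [k₁/(k₂−k₁)]·C_{R0}·(e^(−k₁t) − e^(−k₂t)).
e^(−k₁t) = e^(−0.137×3.17) = e^(−0.4343) = 0.6477; e^(−k₂t) = e^(−3.329) = 0.03585.
C_S = 0.137×5.07/(1.05−0.137) × (0.6477−0.03585) = 0.7608×0.6119 = 0.4655 mol/L.
C_R = C_{R0}e^(−k₁t) = 3.284 mol/L, so C_T = C_{R0}−C_R−C_S = 1.321 mol/L; C_S/C_T = 0.353.

0.353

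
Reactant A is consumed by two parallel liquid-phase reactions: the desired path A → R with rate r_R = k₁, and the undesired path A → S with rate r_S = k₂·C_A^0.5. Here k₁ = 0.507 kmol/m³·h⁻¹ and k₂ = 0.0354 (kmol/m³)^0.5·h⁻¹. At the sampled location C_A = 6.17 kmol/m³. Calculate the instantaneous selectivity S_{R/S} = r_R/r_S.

S_{R/S} = r_R/r_S = (k₁)/(k₂·C_A^0.5) = (k₁/k₂)·C_A^-0.5.
= (0.507) / (0.0354×6.170^0.5) = 0.5070/0.08793 = 5.77.

5.77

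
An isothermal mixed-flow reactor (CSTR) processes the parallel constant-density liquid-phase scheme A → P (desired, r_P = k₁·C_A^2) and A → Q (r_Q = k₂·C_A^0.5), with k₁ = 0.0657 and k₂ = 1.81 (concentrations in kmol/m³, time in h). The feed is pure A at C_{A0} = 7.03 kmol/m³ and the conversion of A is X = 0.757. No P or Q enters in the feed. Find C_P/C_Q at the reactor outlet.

0.0810

Exit C_A = C_{A0}(1−X) = 7.03×0.243 = 1.708 kmol/m³.
In a CSTR the entire volume is at exit conditions, so r_P = 0.0657×1.708^2 = 0.1917 and r_Q = 1.81×1.708^0.5 = 2.366.
Overall selectivity = C_P/C_Q = r_Pτ/(r_Qτ) = r_P/r_Q = 0.0810.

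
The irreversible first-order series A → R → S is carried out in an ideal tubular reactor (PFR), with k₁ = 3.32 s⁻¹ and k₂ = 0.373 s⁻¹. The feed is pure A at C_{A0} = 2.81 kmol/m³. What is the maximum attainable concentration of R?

2.13 kmol/m³

At the optimum, C_{R,max}/C_{A0} = (k₁/k₂)^[k₂/(k₂−k₁)].
= (3.32/0.373)^(0.373/(0.373−3.32)) = (8.901)^(-0.1266) = 0.7583.
C_{R,max} = 0.7583×2.81 = 2.13 kmol/m³.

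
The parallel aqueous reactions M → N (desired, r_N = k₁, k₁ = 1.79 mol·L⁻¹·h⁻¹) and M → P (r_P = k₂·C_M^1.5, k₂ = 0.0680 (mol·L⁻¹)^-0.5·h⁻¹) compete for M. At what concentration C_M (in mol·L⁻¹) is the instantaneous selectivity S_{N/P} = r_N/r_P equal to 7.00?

2.42 mol·L⁻¹

S_{N/P} = (k₁/k₂)·C_M^-1.5 ⇒ C_M = (S·k₂/k₁)^(1/(-1.5)).
= (7.00×0.0680/1.79)^(-0.6667) = (0.2659)^(-0.6667) = 2.42 mol·L⁻¹.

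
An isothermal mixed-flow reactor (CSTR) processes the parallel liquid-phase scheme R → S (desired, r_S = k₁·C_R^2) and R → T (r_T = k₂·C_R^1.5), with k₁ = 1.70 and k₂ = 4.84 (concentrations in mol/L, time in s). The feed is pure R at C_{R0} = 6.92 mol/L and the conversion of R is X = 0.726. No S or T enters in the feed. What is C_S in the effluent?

Exit C_R = C_{R0}(1−X) = 6.92×0.274 = 1.896 mol/L.
Rates in a CSTR are evaluated at the outlet concentration: r_S = 1.70×1.896^2 = 6.112, r_T = 4.84×1.896^1.5 = 12.64.
Fraction of consumed R going to S: r_S/(r_S+r_T) = 0.3260.
C_S = 0.3260·C_{R0}·X = 0.3260×6.92×0.726 = 1.64 mol/L.

1.64 mol/L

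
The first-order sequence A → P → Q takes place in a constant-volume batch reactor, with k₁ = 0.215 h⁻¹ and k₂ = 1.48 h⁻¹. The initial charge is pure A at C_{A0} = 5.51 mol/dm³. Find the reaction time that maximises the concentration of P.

1.53 h

Setting dC_P/dt = 0 gives t_opt = ln(k₂/k₁)/(k₂−k₁).
= ln(1.48/0.215)/(1.48−0.215) = ln(6.884)/1.265 = 1.929/1.265 = 1.53 h.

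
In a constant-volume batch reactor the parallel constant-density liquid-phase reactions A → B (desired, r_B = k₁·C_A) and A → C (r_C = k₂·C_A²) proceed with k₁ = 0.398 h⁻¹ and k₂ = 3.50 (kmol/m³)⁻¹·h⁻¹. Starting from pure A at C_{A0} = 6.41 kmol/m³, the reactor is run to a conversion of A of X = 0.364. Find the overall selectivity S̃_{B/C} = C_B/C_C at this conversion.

0.0220

C_A = C_{A0}(1−X) = 4.077 kmol/m³.
Along a PFR/batch, dC_B/dC_A = −r_B/(r_B+r_C) = −k₁/(k₁+k₂·C_A).
Integrating from C_{A0} to C_A: C_B = (0.398/3.50)·ln[(0.398+3.50·6.41)/(0.398+3.50·4.08)] = 0.1137·ln(22.83/14.67) = 0.05033 kmol/m³.
C_C = (C_{A0}−C_A)−C_B = 2.283 kmol/m³; S̃_{B/C} = 0.05033/2.283 = 0.0220.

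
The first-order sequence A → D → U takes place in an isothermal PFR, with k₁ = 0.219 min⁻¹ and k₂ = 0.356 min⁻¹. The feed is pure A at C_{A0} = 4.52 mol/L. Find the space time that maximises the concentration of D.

3.55 min

Setting dC_D/dτ = 0 gives τ_opt = ln(k₂/k₁)/(k₂−k₁).
= ln(0.356/0.219)/(0.356−0.219) = ln(1.626)/0.1370 = 0.4859/0.1370 = 3.55 min.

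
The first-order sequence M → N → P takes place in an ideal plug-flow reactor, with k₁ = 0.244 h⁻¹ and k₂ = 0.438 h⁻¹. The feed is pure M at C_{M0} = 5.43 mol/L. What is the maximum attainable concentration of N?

Evaluating C_N at τ_opt = ln(k₂/k₁)/(k₂−k₁) gives C_{N,max}/C_{M0} = (k₁/k₂)^[k₂/(k₂−k₁)].
= (0.244/0.438)^(0.438/(0.438−0.244)) = (0.5571)^(2.258) = 0.2669.
C_{N,max} = 0.2669×5.43 = 1.45 mol/L.

1.45 mol/L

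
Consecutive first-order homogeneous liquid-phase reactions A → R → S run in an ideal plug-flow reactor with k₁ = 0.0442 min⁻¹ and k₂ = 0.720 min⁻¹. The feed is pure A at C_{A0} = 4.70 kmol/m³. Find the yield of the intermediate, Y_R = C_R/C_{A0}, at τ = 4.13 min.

0.0511

For first-order series with pure A initially, C_R(τ) = k₁C_{A0}/(k₂−k₁)·(e^(−k₁τ) − e^(−k₂τ)).
e^(−k₁τ) = e^(−0.0442×4.13) = e^(−0.1825) = 0.8331; e^(−k₂τ) = e^(−2.974) = 0.05112.
C_R = 0.0442×4.70/(0.720−0.0442) × (0.8331−0.05112) = 0.3074×0.7820 = 0.2404 kmol/m³.
Y_R = C_R/C_{A0} = 0.2404/4.70 = 0.0511.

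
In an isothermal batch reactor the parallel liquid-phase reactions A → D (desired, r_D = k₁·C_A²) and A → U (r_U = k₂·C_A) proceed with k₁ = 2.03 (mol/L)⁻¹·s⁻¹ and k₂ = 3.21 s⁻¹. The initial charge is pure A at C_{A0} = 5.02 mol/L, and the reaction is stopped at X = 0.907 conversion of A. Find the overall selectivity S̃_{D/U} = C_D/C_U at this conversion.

1.46

C_A = C_{A0}(1−X) = 0.4669 mol/L.
Along a PFR/batch, dC_U/dC_A = −r_U/(r_D+r_U) = −k₂/(k₂+k₁·C_A).
Integrating from C_{A0} to C_A: C_U = (3.21/2.03)·ln[(3.21+2.03·5.02)/(3.21+2.03·0.467)] = 1.581·ln(13.40/4.158) = 1.851 mol/L.
Then C_D = (C_{A0}−C_A) − C_U = 4.553 − 1.851 = 2.703 mol/L.
S̃_{D/U} = C_D/C_U = 2.703/1.851 = 1.46.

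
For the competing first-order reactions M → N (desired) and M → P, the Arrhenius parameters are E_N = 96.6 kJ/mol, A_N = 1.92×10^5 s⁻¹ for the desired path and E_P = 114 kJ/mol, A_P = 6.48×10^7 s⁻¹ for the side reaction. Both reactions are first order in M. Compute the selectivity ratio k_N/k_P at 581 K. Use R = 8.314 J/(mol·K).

With equal orders, S_{N/P} = k_N/k_P = (A_N/A_P)·exp[(E_P−E_N)/(RT)].
(E_P−E_N)/(RT) = (114−96.6)×10³/(8.314×581) = 17400/4830 = 3.602.
k_N/k_P = (1.92×10^5/6.48×10^7)·exp(3.602) = 0.002963 × 36.68 = 0.109.
Since E_N < E_P, lowering the temperature improves selectivity toward N.

0.109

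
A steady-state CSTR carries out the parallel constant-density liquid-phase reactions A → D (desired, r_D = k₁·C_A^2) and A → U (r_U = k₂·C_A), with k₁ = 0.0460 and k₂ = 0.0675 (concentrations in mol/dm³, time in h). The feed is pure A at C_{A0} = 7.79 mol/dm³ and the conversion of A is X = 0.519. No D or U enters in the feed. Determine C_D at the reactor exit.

2.91 mol/dm³

Exit C_A = C_{A0}(1−X) = 7.79×0.481 = 3.747 mol/dm³.
In a CSTR the entire volume is at exit conditions, so r_D = 0.0460×3.747^2 = 0.6458 and r_U = 0.0675×3.747 = 0.2529.
Fraction of consumed A going to D: r_D/(r_D+r_U) = 0.7186.
C_D = 0.7186·C_{A0}·X = 0.7186×7.79×0.519 = 2.91 mol/dm³.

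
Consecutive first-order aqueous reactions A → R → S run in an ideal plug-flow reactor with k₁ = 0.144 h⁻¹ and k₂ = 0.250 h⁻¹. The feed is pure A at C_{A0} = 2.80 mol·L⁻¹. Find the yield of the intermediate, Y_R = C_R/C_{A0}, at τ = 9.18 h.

0.225

For first-order series with pure A initially, C_R(τ) = k₁C_{A0}/(k₂−k₁)·(e^(−k₁τ) − e^(−k₂τ)).
e^(−k₁τ) = e^(−0.144×9.18) = e^(−1.322) = 0.2666; e^(−k₂τ) = e^(−2.295) = 0.1008.
C_R = 0.144×2.80/(0.250−0.144) × (0.2666−0.1008) = 3.804×0.1659 = 0.6309 mol·L⁻¹.
Y_R = C_R/C_{A0} = 0.6309/2.80 = 0.225.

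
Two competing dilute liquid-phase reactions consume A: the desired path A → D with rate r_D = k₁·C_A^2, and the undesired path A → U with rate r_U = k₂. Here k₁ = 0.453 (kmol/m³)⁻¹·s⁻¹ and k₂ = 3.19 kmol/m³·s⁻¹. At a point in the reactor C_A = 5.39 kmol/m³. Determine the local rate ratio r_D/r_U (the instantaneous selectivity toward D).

S_{D/U} = r_D/r_U = (k₁·C_A^2)/(k₂) = (k₁/k₂)·C_A^2.
= (0.453×5.390^2) / (3.19) = 13.16/3.190 = 4.13.

4.13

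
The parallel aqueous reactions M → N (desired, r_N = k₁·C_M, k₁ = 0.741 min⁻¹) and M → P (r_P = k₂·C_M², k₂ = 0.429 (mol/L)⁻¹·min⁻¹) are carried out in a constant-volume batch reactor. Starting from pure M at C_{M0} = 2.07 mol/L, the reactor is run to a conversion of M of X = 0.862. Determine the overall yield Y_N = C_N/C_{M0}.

0.530

C_M = C_{M0}(1−X) = 0.2857 mol/L.
Along a PFR/batch, dC_N/dC_M = −r_N/(r_N+r_P) = −k₁/(k₁+k₂·C_M).
Integrating from C_{M0} to C_M: C_N = (0.741/0.429)·ln[(0.741+0.429·2.07)/(0.741+0.429·0.286)] = 1.727·ln(1.629/0.8635) = 1.096 mol/L.
Y_N = C_N/C_{M0} = 1.096/2.07 = 0.530.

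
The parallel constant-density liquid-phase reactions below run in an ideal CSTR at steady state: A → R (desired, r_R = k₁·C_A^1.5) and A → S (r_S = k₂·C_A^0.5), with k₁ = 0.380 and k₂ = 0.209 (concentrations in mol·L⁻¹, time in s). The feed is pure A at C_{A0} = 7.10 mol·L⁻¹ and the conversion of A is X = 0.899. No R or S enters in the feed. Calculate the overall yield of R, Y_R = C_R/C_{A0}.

0.509

Exit C_A = C_{A0}(1−X) = 7.10×0.101 = 0.7171 mol·L⁻¹.
A CSTR operates uniformly at the exit composition, giving r_R = 0.2308 and r_S = 0.1770 (each k·C_A^n at C_A = 0.7171).
Fraction of consumed A going to R: r_R/(r_R+r_S) = 0.5659.
C_R = 0.5659·C_{A0}·X = 0.5659×7.10×0.899 = 3.61 mol·L⁻¹; Y_R = C_R/C_{A0} = 0.509.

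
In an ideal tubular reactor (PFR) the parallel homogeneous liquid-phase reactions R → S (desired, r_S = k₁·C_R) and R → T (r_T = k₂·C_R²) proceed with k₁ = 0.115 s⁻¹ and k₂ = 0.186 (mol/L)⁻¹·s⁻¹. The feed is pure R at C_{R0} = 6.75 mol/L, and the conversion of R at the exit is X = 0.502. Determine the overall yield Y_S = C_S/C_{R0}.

C_R = C_{R0}(1−X) = 3.361 mol/L.
Along a PFR/batch, dC_S/dC_R = −r_S/(r_S+r_T) = −k₁/(k₁+k₂·C_R).
Integrating from C_{R0} to C_R: C_S = (0.115/0.186)·ln[(0.115+0.186·6.75)/(0.115+0.186·3.36)] = 0.6183·ln(1.371/0.7402) = 0.3808 mol/L.
Y_S = C_S/C_{R0} = 0.3808/6.75 = 0.0564.

0.0564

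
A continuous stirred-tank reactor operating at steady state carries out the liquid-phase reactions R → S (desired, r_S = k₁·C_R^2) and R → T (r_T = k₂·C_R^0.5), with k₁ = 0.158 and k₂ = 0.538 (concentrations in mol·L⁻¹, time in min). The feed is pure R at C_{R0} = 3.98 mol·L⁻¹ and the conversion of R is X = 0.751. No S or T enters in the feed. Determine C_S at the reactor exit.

0.671 mol·L⁻¹

Exit C_R = C_{R0}(1−X) = 3.98×0.249 = 0.9910 mol·L⁻¹.
In a CSTR the entire volume is at exit conditions, so r_S = 0.158×0.9910^2 = 0.1552 and r_T = 0.538×0.9910^0.5 = 0.5356.
Fraction of consumed R going to S: r_S/(r_S+r_T) = 0.2246.
C_S = 0.2246·C_{R0}·X = 0.2246×3.98×0.751 = 0.671 mol·L⁻¹.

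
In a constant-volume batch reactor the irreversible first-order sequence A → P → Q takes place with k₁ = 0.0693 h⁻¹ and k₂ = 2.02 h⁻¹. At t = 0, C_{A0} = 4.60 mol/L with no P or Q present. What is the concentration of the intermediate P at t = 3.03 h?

0.132 mol/L

For first-order series with pure A initially, C_P(t) = k₁C_{A0}/(k₂−k₁)·(e^(−k₁t) − e^(−k₂t)).
e^(−k₁t) = e^(−0.0693×3.03) = e^(−0.2100) = 0.8106; e^(−k₂t) = e^(−6.121) = 0.002197.
C_P = 0.0693×4.60/(2.02−0.0693) × (0.8106−0.002197) = 0.1634×0.8084 = 0.1321 mol/L.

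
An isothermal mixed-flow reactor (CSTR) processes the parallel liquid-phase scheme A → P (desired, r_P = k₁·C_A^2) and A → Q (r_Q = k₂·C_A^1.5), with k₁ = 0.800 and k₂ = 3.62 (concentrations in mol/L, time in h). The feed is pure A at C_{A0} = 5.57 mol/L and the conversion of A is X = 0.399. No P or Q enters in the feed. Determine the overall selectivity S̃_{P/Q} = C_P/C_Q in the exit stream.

Exit C_A = C_{A0}(1−X) = 5.57×0.601 = 3.348 mol/L.
A CSTR operates uniformly at the exit composition, giving r_P = 8.965 and r_Q = 22.17 (each k·C_A^n at C_A = 3.348).
Overall selectivity = C_P/C_Q = r_Pτ/(r_Qτ) = r_P/r_Q = 0.404.

0.404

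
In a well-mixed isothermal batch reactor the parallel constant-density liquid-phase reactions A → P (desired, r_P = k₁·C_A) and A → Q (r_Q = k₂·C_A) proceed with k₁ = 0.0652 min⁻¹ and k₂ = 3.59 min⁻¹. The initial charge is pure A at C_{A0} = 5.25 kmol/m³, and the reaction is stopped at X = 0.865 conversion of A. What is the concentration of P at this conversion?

C_A = C_{A0}(1−X) = 0.7087 kmol/m³.
Both paths are first order in A, so the instantaneous fraction to P is constant: dC_P/d(−C_A) = k₁/(k₁+k₂) = 0.01784.
C_P = 0.01784·(C_{A0}−C_A) = 0.01784×4.541 = 0.0810 kmol/m³.

0.0810 kmol/m³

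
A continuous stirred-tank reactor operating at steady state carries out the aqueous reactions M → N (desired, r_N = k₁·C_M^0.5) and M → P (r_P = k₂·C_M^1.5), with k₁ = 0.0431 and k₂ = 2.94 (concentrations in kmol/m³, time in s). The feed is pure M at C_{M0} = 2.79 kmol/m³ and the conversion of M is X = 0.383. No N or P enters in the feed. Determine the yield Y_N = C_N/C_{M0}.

Exit C_M = C_{M0}(1−X) = 2.79×0.617 = 1.721 kmol/m³.
Rates in a CSTR are evaluated at the outlet concentration: r_N = 0.0431×1.721^0.5 = 0.05655, r_P = 2.94×1.721^1.5 = 6.640.
Fraction of consumed M going to N: r_N/(r_N+r_P) = 0.008444.
C_N = 0.008444·C_{M0}·X = 0.008444×2.79×0.383 = 0.00902 kmol/m³; Y_N = C_N/C_{M0} = 0.00323.

0.00323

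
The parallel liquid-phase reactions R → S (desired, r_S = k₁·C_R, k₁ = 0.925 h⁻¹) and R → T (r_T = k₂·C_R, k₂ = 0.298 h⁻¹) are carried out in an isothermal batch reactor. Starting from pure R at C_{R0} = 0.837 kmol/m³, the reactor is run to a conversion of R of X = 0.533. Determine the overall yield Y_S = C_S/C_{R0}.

C_R = C_{R0}(1−X) = 0.3909 kmol/m³.
Both paths are first order in R, so the instantaneous fraction to S is constant: dC_S/d(−C_R) = k₁/(k₁+k₂) = 0.7563.
C_S = 0.7563·(C_{R0}−C_R) = 0.7563×0.4461 = 0.337 kmol/m³.
Y_S = C_S/C_{R0} = 0.3374/0.837 = 0.403.

0.403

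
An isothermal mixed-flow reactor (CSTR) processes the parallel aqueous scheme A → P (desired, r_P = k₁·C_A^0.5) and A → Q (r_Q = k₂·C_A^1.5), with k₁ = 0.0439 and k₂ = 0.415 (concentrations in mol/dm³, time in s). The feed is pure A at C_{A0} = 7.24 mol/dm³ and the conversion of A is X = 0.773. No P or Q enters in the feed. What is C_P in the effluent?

Exit C_A = C_{A0}(1−X) = 7.24×0.227 = 1.643 mol/dm³.
A CSTR operates uniformly at the exit composition, giving r_P = 0.05628 and r_Q = 0.8744 (each k·C_A^n at C_A = 1.643).
Fraction of consumed A going to P: r_P/(r_P+r_Q) = 0.06047.
C_P = 0.06047·C_{A0}·X = 0.06047×7.24×0.773 = 0.338 mol/dm³.

0.338 mol/dm³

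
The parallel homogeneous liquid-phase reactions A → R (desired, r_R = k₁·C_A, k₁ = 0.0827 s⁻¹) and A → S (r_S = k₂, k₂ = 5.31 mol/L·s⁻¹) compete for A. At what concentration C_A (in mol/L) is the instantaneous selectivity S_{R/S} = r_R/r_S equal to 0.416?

26.7 mol/L

S_{R/S} = (k₁/k₂)·C_A ⇒ C_A = S·k₂/k₁.
= 0.416×5.31/0.0827 = 26.7 mol/L.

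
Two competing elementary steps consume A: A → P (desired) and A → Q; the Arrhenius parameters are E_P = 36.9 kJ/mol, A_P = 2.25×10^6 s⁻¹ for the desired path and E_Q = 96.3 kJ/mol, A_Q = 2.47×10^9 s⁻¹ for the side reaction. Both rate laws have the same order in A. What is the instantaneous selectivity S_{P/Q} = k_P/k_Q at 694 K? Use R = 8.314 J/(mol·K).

26.9

Since both paths have the same order in A, the concentration cancels and S_{P/Q} = k_P/k_Q = (A_P/A_Q)·exp[(E_Q−E_P)/(RT)].
(E_Q−E_P)/(RT) = (96.3−36.9)×10³/(8.314×694) = 59400/5770 = 10.29.
k_P/k_Q = (2.25×10^6/2.47×10^9)·exp(10.29) = 9.109×10^-4 × 29578 = 26.9.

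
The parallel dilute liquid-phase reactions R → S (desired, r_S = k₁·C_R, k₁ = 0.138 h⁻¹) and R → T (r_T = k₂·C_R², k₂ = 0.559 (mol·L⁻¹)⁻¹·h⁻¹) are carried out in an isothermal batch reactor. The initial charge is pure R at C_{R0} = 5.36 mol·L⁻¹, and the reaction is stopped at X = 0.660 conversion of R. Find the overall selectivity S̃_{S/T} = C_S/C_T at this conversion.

C_R = C_{R0}(1−X) = 1.822 mol·L⁻¹.
Along a PFR/batch, dC_S/dC_R = −r_S/(r_S+r_T) = −k₁/(k₁+k₂·C_R).
Integrating from C_{R0} to C_R: C_S = (0.138/0.559)·ln[(0.138+0.559·5.36)/(0.138+0.559·1.82)] = 0.2469·ln(3.134/1.157) = 0.2461 mol·L⁻¹.
C_T = (C_{R0}−C_R)−C_S = 3.292 mol·L⁻¹; S̃_{S/T} = 0.2461/3.292 = 0.0748.

0.0748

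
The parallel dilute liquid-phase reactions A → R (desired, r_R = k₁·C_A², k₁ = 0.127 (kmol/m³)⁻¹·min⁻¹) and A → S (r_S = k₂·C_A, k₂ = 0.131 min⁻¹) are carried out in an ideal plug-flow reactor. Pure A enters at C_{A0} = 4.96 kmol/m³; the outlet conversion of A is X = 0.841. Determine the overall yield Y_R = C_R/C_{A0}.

0.593

C_A = C_{A0}(1−X) = 0.7886 kmol/m³.
Along a PFR/batch, dC_S/dC_A = −r_S/(r_R+r_S) = −k₂/(k₂+k₁·C_A).
Integrating from C_{A0} to C_A: C_S = (0.131/0.127)·ln[(0.131+0.127·4.96)/(0.131+0.127·0.789)] = 1.031·ln(0.7609/0.2312) = 1.229 kmol/m³.
Then C_R = (C_{A0}−C_A) − C_S = 4.171 − 1.229 = 2.942 kmol/m³.
Y_R = C_R/C_{A0} = 2.942/4.96 = 0.593.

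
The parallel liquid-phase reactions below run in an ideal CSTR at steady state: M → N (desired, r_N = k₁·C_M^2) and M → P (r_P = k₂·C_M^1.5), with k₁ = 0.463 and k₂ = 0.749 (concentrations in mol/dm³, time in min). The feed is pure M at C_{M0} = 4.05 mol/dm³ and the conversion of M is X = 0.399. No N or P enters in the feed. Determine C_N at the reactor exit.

Exit C_M = C_{M0}(1−X) = 4.05×0.601 = 2.434 mol/dm³.
A CSTR operates uniformly at the exit composition, giving r_N = 2.743 and r_P = 2.844 (each k·C_M^n at C_M = 2.434).
Fraction of consumed M going to N: r_N/(r_N+r_P) = 0.4909.
C_N = 0.4909·C_{M0}·X = 0.4909×4.05×0.399 = 0.793 mol/dm³.

0.793 mol/dm³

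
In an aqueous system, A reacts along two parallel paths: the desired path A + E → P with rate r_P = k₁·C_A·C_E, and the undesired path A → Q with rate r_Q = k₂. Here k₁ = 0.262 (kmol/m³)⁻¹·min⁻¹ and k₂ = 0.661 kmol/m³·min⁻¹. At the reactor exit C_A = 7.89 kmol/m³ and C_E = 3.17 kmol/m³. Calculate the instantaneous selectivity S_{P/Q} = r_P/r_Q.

S_{P/Q} = r_P/r_Q = (k₁·C_A·C_E)/(k₂) = (k₁/k₂)·C_A·C_E.
= (0.262×7.890×3.170) / (0.661) = 6.553/0.6610 = 9.91.
Since the desired path is higher order in A, keeping C_A high (PFR or concentrated feed) favours P.

9.91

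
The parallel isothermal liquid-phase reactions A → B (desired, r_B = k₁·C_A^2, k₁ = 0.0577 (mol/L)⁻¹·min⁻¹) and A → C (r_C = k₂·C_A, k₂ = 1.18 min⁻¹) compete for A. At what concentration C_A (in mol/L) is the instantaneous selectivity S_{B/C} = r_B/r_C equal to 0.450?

9.20 mol/L

S_{B/C} = (k₁/k₂)·C_A ⇒ C_A = S·k₂/k₁.
= 0.450×1.18/0.0577 = 9.20 mol/L.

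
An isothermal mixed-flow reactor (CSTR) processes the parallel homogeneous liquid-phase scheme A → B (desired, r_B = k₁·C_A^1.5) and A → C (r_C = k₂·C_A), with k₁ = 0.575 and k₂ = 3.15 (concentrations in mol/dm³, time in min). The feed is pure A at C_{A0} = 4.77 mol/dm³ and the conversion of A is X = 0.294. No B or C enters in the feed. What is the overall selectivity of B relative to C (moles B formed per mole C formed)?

Exit C_A = C_{A0}(1−X) = 4.77×0.706 = 3.368 mol/dm³.
A CSTR operates uniformly at the exit composition, giving r_B = 3.553 and r_C = 10.61 (each k·C_A^n at C_A = 3.368).
Overall selectivity = C_B/C_C = r_Bτ/(r_Cτ) = r_B/r_C = 0.335.

0.335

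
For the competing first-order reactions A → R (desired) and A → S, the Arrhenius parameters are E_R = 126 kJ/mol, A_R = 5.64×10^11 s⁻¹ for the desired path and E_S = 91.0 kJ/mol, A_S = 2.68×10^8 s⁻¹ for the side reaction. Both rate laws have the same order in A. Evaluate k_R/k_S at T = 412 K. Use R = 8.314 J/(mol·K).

0.0768

Since both paths have the same order in A, the concentration cancels and S_{R/S} = k_R/k_S = (A_R/A_S)·exp[(E_S−E_R)/(RT)].
(E_S−E_R)/(RT) = (91.0−126)×10³/(8.314×412) = -35000/3425 = -10.22.
k_R/k_S = (5.64×10^11/2.68×10^8)·exp(-10.22) = 2104 × 3.651×10^-5 = 0.0768.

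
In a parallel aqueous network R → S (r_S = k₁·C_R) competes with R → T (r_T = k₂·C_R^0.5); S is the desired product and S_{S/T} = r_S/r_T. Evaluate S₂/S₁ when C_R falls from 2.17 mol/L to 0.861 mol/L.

0.630

S_{S/T} = (k₁/k₂)·C_R^0.5, so S₂/S₁ = (C_{R,2}/C_{R,1})^0.5.
= (0.861/2.17)^0.5 = (0.3968)^0.5 = 0.630.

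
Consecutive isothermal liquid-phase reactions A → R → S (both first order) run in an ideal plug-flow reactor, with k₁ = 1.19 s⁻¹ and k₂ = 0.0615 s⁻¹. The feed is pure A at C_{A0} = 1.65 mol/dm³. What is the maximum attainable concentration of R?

1.40 mol/dm³

At the optimum, C_{R,max}/C_{A0} = (k₁/k₂)^[k₂/(k₂−k₁)].
= (1.19/0.0615)^(0.0615/(0.0615−1.19)) = (19.35)^(-0.05450) = 0.8509.
C_{R,max} = 0.8509×1.65 = 1.40 mol/dm³.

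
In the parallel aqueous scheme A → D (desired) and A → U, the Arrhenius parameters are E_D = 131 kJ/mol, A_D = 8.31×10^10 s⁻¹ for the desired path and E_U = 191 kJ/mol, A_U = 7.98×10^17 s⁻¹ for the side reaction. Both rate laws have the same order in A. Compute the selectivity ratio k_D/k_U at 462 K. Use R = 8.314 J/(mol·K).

0.633

Since both paths have the same order in A, the concentration cancels and S_{D/U} = k_D/k_U = (A_D/A_U)·exp[(E_U−E_D)/(RT)].
(E_U−E_D)/(RT) = (191−131)×10³/(8.314×462) = 60000/3841 = 15.62.
k_D/k_U = (8.31×10^10/7.98×10^17)·exp(15.62) = 1.041×10^-7 × 6.081×10^6 = 0.633.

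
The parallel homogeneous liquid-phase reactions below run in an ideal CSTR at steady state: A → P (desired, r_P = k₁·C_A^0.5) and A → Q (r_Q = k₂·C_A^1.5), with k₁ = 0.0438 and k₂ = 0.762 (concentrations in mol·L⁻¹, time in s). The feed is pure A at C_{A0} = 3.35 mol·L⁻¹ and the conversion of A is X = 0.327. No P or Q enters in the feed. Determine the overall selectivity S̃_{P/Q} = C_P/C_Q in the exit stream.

Exit C_A = C_{A0}(1−X) = 3.35×0.673 = 2.255 mol·L⁻¹.
In a CSTR the entire volume is at exit conditions, so r_P = 0.0438×2.255^0.5 = 0.06577 and r_Q = 0.762×2.255^1.5 = 2.580.
Overall selectivity = C_P/C_Q = r_Pτ/(r_Qτ) = r_P/r_Q = 0.0255.

0.0255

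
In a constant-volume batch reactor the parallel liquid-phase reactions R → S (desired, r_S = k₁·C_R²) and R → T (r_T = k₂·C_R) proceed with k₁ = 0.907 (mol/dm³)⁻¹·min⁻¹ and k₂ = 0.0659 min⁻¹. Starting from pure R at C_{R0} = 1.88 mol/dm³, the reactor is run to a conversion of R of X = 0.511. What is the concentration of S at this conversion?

0.911 mol/dm³

C_R = C_{R0}(1−X) = 0.9193 mol/dm³.
Along a PFR/batch, dC_T/dC_R = −r_T/(r_S+r_T) = −k₂/(k₂+k₁·C_R).
Integrating from C_{R0} to C_R: C_T = (0.0659/0.907)·ln[(0.0659+0.907·1.88)/(0.0659+0.907·0.919)] = 0.07266·ln(1.771/0.8997) = 0.04921 mol/dm³.
Then C_S = (C_{R0}−C_R) − C_T = 0.9607 − 0.04921 = 0.9115 mol/dm³.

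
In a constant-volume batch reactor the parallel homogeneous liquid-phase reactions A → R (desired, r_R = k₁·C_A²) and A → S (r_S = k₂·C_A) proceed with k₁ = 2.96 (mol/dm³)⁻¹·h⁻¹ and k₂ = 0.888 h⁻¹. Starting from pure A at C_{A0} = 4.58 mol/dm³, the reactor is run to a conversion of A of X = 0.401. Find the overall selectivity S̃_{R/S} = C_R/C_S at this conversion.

C_A = C_{A0}(1−X) = 2.743 mol/dm³.
Along a PFR/batch, dC_S/dC_A = −r_S/(r_R+r_S) = −k₂/(k₂+k₁·C_A).
Integrating from C_{A0} to C_A: C_S = (0.888/2.96)·ln[(0.888+2.96·4.58)/(0.888+2.96·2.74)] = 0.3000·ln(14.44/9.009) = 0.1416 mol/dm³.
Then C_R = (C_{A0}−C_A) − C_S = 1.837 − 0.1416 = 1.695 mol/dm³.
S̃_{R/S} = C_R/C_S = 1.695/0.1416 = 12.0.

12.0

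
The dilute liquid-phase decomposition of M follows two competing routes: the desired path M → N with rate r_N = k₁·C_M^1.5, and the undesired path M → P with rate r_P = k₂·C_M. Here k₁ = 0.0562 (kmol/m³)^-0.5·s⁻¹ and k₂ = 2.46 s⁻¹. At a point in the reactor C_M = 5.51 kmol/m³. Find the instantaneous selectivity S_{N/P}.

0.0536

S_{N/P} = r_N/r_P = (k₁·C_M^1.5)/(k₂·C_M) = (k₁/k₂)·C_M^0.5.
= (0.0562×5.510^1.5) / (2.46×5.510) = 0.7269/13.55 = 0.0536.
Since the desired path is higher order in M, keeping C_M high (PFR or concentrated feed) favours N.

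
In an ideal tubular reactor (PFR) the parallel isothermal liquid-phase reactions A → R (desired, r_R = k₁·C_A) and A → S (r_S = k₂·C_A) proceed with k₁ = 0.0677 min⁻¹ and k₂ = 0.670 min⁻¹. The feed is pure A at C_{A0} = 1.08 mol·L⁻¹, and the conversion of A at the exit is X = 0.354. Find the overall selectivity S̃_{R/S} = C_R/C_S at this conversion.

C_A = C_{A0}(1−X) = 0.6977 mol·L⁻¹.
Both paths are first order in A, so the instantaneous fraction to R is constant: dC_R/d(−C_A) = k₁/(k₁+k₂) = 0.09177.
C_R = 0.09177·(C_{A0}−C_A) = 0.09177×0.3823 = 0.0351 mol·L⁻¹.
C_S = (C_{A0}−C_A)−C_R = 0.3472 mol·L⁻¹; S̃_{R/S} = 0.03509/0.3472 = 0.101.

0.101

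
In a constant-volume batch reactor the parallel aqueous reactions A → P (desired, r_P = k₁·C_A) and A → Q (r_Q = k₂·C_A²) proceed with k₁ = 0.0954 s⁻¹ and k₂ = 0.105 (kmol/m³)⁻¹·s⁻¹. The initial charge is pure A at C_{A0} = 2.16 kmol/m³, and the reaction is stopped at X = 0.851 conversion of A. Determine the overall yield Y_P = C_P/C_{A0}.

0.384

C_A = C_{A0}(1−X) = 0.3218 kmol/m³.
Along a PFR/batch, dC_P/dC_A = −r_P/(r_P+r_Q) = −k₁/(k₁+k₂·C_A).
Integrating from C_{A0} to C_A: C_P = (0.0954/0.105)·ln[(0.0954+0.105·2.16)/(0.0954+0.105·0.322)] = 0.9086·ln(0.3222/0.1292) = 0.8303 kmol/m³.
Y_P = C_P/C_{A0} = 0.8303/2.16 = 0.384.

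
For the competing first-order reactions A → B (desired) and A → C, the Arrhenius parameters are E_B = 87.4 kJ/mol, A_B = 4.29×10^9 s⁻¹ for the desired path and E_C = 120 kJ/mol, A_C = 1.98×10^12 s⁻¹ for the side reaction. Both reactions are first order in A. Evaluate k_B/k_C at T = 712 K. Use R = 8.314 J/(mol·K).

With equal orders, S_{B/C} = k_B/k_C = (A_B/A_C)·exp[(E_C−E_B)/(RT)].
(E_C−E_B)/(RT) = (120−87.4)×10³/(8.314×712) = 32600/5920 = 5.507.
k_B/k_C = (4.29×10^9/1.98×10^12)·exp(5.507) = 0.002167 × 246.4 = 0.534.
Since E_B < E_C, lowering the temperature improves selectivity toward B.

0.534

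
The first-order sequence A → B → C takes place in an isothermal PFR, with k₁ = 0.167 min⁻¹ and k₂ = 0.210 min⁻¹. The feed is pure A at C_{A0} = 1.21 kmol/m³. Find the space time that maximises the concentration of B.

For first-order series the maximum of C_B occurs at τ_opt = ln(k₂/k₁)/(k₂−k₁).
= ln(0.210/0.167)/(0.210−0.167) = ln(1.257)/0.04300 = 0.2291/0.04300 = 5.33 min.

5.33 min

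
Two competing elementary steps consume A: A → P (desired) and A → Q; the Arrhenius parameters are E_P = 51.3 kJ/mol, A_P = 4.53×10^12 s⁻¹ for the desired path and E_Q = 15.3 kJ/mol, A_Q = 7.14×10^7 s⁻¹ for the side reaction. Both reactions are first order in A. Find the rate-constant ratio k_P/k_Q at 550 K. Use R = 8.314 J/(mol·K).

With equal orders, S_{P/Q} = k_P/k_Q = (A_P/A_Q)·exp[(E_Q−E_P)/(RT)].
(E_Q−E_P)/(RT) = (15.3−51.3)×10³/(8.314×550) = -36000/4573 = -7.873.
k_P/k_Q = (4.53×10^12/7.14×10^7)·exp(-7.873) = 63445 × 3.810×10^-4 = 24.2.
Since E_P > E_Q, raising the temperature improves selectivity toward P.

24.2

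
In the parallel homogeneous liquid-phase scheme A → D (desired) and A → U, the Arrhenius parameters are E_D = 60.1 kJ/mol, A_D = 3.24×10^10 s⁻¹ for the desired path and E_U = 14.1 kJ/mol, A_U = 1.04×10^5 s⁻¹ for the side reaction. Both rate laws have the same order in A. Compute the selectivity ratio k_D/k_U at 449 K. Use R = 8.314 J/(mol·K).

1.39

k_D/k_U = (A_D/A_U)·exp[−(E_D−E_U)/(RT)] = (A_D/A_U)·exp[(E_U−E_D)/(RT)].
(E_U−E_D)/(RT) = (14.1−60.1)×10³/(8.314×449) = -46000/3733 = -12.32.
k_D/k_U = (3.24×10^10/1.04×10^5)·exp(-12.32) = 3.115×10^5 × 4.450×10^-6 = 1.39.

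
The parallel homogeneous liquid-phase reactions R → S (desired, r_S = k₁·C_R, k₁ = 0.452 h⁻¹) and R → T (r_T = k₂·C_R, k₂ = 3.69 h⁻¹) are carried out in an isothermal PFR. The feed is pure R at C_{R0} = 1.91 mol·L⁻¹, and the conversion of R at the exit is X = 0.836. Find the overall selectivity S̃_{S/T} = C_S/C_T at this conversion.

0.122

C_R = C_{R0}(1−X) = 0.3132 mol·L⁻¹.
Both paths are first order in R, so the instantaneous fraction to S is constant: dC_S/d(−C_R) = k₁/(k₁+k₂) = 0.1091.
C_S = 0.1091·(C_{R0}−C_R) = 0.1091×1.597 = 0.174 mol·L⁻¹.
C_T = (C_{R0}−C_R)−C_S = 1.423 mol·L⁻¹; S̃_{S/T} = 0.1742/1.423 = 0.122.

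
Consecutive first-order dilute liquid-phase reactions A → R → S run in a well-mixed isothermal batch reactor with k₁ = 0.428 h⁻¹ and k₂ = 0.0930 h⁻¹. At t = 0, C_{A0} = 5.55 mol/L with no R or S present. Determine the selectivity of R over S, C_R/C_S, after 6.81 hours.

The intermediate concentration in a first-order A→B→C sequence is C_R = k₁C_{A0}(e^(−k₁t) − e^(−k₂t))/(k₂−k₁).
e^(−k₁t) = e^(−0.428×6.81) = e^(−2.915) = 0.05422; e^(−k₂t) = e^(−0.6333) = 0.5308.
C_R = 0.428×5.55/(0.0930−0.428) × (0.05422−0.5308) = (-7.091)×(-0.4766) = 3.379 mol/L.
C_A = C_{A0}e^(−k₁t) = 0.3009 mol/L, so C_S = C_{A0}−C_A−C_R = 1.870 mol/L; C_R/C_S = 1.81.

1.81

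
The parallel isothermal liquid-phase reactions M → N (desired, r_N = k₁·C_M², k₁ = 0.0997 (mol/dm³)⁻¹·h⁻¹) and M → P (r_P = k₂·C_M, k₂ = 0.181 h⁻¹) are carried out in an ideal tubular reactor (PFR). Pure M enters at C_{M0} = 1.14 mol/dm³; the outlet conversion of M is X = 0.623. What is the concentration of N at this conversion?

0.211 mol/dm³

C_M = C_{M0}(1−X) = 0.4298 mol/dm³.
Along a PFR/batch, dC_P/dC_M = −r_P/(r_N+r_P) = −k₂/(k₂+k₁·C_M).
Integrating from C_{M0} to C_M: C_P = (0.181/0.0997)·ln[(0.181+0.0997·1.14)/(0.181+0.0997·0.430)] = 1.815·ln(0.2947/0.2238) = 0.4990 mol/dm³.
Then C_N = (C_{M0}−C_M) − C_P = 0.7102 − 0.4990 = 0.2113 mol/dm³.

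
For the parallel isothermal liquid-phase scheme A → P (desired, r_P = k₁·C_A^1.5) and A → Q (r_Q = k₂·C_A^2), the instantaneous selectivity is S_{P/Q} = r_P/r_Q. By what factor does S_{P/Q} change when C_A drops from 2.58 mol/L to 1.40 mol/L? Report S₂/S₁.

S_{P/Q} = (k₁/k₂)·C_A^-0.5, so S₂/S₁ = (C_{A,2}/C_{A,1})^-0.5.
= (1.40/2.58)^(-0.5) = (0.5426)^(-0.5) = 1.36.
Selectivity toward P rises as C_A falls — low-concentration operation is favoured.

1.36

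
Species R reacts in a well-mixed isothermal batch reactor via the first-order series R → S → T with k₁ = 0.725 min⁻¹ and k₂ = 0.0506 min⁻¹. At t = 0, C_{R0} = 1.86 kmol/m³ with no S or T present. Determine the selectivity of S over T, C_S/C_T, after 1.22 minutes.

For first-order series with pure R initially, C_S(t) = k₁C_{R0}/(k₂−k₁)·(e^(−k₁t) − e^(−k₂t)).
e^(−k₁t) = e^(−0.725×1.22) = e^(−0.8845) = 0.4129; e^(−k₂t) = e^(−0.06173) = 0.9401.
C_S = 0.725×1.86/(0.0506−0.725) × (0.4129−0.9401) = (-2.000)×(-0.5272) = 1.054 kmol/m³.
C_R = C_{R0}e^(−k₁t) = 0.7680 kmol/m³, so C_T = C_{R0}−C_R−C_S = 0.03777 kmol/m³; C_S/C_T = 27.9.

27.9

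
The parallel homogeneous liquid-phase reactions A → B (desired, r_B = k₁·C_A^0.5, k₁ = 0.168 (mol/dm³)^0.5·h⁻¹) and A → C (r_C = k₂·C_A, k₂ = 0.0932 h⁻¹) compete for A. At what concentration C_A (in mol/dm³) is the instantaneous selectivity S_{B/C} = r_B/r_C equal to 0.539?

11.2 mol/dm³

S_{B/C} = (k₁/k₂)·C_A^-0.5 ⇒ C_A = (S·k₂/k₁)^(-2).
= (0.539×0.0932/0.168)^(-2) = (0.2990)^(-2) = 11.2 mol/dm³.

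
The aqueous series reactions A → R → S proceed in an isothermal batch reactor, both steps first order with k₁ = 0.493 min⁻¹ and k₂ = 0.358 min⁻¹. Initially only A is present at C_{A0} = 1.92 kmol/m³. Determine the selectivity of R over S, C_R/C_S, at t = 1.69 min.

For first-order series with pure A initially, C_R(t) = k₁C_{A0}/(k₂−k₁)·(e^(−k₁t) − e^(−k₂t)).
e^(−k₁t) = e^(−0.493×1.69) = e^(−0.8332) = 0.4347; e^(−k₂t) = e^(−0.6050) = 0.5461.
C_R = 0.493×1.92/(0.358−0.493) × (0.4347−0.5461) = (-7.012)×(-0.1114) = 0.7810 kmol/m³.
C_A = C_{A0}e^(−k₁t) = 0.8346 kmol/m³, so C_S = C_{A0}−C_A−C_R = 0.3044 kmol/m³; C_R/C_S = 2.57.

2.57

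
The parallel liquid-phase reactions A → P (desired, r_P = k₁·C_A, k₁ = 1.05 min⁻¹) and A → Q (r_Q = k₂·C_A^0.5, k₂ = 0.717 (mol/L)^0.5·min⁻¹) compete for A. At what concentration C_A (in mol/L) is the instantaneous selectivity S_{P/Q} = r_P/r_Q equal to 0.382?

S_{P/Q} = (k₁/k₂)·C_A^0.5 ⇒ C_A = (S·k₂/k₁)^(2).
= (0.382×0.717/1.05)^(2) = (0.2609)^(2) = 0.0680 mol/L.

0.0680 mol/L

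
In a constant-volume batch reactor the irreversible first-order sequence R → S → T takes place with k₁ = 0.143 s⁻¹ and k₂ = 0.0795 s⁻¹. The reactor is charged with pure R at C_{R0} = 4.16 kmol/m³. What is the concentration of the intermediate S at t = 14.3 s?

Solving the coupled first-order balances gives C_S(t) = [k₁/(k₂−k₁)]·C_{R0}·(e^(−k₁t) − e^(−k₂t)).
e^(−k₁t) = e^(−0.143×14.3) = e^(−2.045) = 0.1294; e^(−k₂t) = e^(−1.137) = 0.3208.
C_S = 0.143×4.16/(0.0795−0.143) × (0.1294−0.3208) = (-9.368)×(-0.1914) = 1.793 kmol/m³.

1.79 kmol/m³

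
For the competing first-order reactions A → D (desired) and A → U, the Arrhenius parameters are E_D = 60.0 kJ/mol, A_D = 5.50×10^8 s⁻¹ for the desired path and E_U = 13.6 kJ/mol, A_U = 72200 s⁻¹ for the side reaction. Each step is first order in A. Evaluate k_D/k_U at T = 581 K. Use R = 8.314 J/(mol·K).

With equal orders, S_{D/U} = k_D/k_U = (A_D/A_U)·exp[(E_U−E_D)/(RT)].
(E_U−E_D)/(RT) = (13.6−60.0)×10³/(8.314×581) = -46400/4830 = -9.606.
k_D/k_U = (5.50×10^8/72200)·exp(-9.606) = 7618 × 6.734×10^-5 = 0.513.

0.513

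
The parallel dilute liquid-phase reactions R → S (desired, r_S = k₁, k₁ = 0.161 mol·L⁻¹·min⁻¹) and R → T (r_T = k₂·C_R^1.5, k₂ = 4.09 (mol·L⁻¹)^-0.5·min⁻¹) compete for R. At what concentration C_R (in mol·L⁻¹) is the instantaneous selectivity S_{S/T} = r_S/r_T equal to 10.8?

S_{S/T} = (k₁/k₂)·C_R^-1.5 ⇒ C_R = (S·k₂/k₁)^(1/(-1.5)).
= (10.8×4.09/0.161)^(-0.6667) = (274.4)^(-0.6667) = 0.0237 mol·L⁻¹.

0.0237 mol·L⁻¹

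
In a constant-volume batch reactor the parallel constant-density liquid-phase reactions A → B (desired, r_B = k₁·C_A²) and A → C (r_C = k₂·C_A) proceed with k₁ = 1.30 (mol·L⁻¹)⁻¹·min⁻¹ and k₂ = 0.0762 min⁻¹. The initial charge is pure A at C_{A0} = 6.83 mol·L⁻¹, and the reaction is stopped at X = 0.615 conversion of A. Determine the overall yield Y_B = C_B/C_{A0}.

C_A = C_{A0}(1−X) = 2.630 mol·L⁻¹.
Along a PFR/batch, dC_C/dC_A = −r_C/(r_B+r_C) = −k₂/(k₂+k₁·C_A).
Integrating from C_{A0} to C_A: C_C = (0.0762/1.30)·ln[(0.0762+1.30·6.83)/(0.0762+1.30·2.63)] = 0.05862·ln(8.955/3.495) = 0.05516 mol·L⁻¹.
Then C_B = (C_{A0}−C_A) − C_C = 4.200 − 0.05516 = 4.145 mol·L⁻¹.
Y_B = C_B/C_{A0} = 4.145/6.83 = 0.607.

0.607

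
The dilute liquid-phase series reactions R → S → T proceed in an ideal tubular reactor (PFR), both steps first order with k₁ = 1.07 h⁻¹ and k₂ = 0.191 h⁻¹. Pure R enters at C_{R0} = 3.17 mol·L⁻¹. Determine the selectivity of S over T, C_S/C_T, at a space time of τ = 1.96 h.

3.63

The intermediate concentration in a first-order A→B→C sequence is C_S = k₁C_{R0}(e^(−k₁τ) − e^(−k₂τ))/(k₂−k₁).
e^(−k₁τ) = e^(−1.07×1.96) = e^(−2.097) = 0.1228; e^(−k₂τ) = e^(−0.3744) = 0.6877.
C_S = 1.07×3.17/(0.191−1.07) × (0.1228−0.6877) = (-3.859)×(-0.5649) = 2.180 mol·L⁻¹.
C_R = C_{R0}e^(−k₁τ) = 0.3893 mol·L⁻¹, so C_T = C_{R0}−C_R−C_S = 0.6008 mol·L⁻¹; C_S/C_T = 3.63.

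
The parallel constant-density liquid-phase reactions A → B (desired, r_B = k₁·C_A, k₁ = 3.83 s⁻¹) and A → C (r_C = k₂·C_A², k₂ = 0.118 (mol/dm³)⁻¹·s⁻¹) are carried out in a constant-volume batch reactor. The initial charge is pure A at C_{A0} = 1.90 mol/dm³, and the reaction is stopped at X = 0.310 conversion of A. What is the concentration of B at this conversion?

C_A = C_{A0}(1−X) = 1.311 mol/dm³.
Along a PFR/batch, dC_B/dC_A = −r_B/(r_B+r_C) = −k₁/(k₁+k₂·C_A).
Integrating from C_{A0} to C_A: C_B = (3.83/0.118)·ln[(3.83+0.118·1.90)/(3.83+0.118·1.31)] = 32.46·ln(4.054/3.985) = 0.5613 mol/dm³.

0.561 mol/dm³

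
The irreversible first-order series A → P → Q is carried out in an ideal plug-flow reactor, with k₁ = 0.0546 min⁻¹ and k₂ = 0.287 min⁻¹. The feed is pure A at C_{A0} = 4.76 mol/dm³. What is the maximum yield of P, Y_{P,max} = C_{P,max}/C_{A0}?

0.129

At the optimum, C_{P,max}/C_{A0} = (k₁/k₂)^[k₂/(k₂−k₁)].
= (0.0546/0.287)^(0.287/(0.287−0.0546)) = (0.1902)^(1.235) = 0.1288.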